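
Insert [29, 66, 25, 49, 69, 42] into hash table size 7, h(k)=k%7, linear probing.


Insert 29: h=1 -> slot 1
Insert 66: h=3 -> slot 3
Insert 25: h=4 -> slot 4
Insert 49: h=0 -> slot 0
Insert 69: h=6 -> slot 6
Insert 42: h=0, 2 probes -> slot 2

Table: [49, 29, 42, 66, 25, None, 69]


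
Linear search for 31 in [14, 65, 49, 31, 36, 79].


i=0: 14!=31
i=1: 65!=31
i=2: 49!=31
i=3: 31==31 found!

Found at 3, 4 comps


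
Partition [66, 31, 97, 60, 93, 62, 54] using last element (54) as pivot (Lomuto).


Pivot: 54
  31 <= 54: swap -> [31, 66, 97, 60, 93, 62, 54]
Place pivot at 1: [31, 54, 97, 60, 93, 62, 66]

Partitioned: [31, 54, 97, 60, 93, 62, 66]


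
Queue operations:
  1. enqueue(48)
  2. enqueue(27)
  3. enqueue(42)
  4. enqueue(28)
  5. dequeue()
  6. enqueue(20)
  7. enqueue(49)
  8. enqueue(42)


enqueue(48) -> [48]
enqueue(27) -> [48, 27]
enqueue(42) -> [48, 27, 42]
enqueue(28) -> [48, 27, 42, 28]
dequeue()->48, [27, 42, 28]
enqueue(20) -> [27, 42, 28, 20]
enqueue(49) -> [27, 42, 28, 20, 49]
enqueue(42) -> [27, 42, 28, 20, 49, 42]

Final queue: [27, 42, 28, 20, 49, 42]


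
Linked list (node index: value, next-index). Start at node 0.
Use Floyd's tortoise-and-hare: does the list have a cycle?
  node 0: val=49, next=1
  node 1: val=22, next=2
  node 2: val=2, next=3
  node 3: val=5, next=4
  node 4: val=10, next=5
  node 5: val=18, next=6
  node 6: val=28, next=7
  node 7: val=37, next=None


Floyd's tortoise (slow, +1) and hare (fast, +2):
  init: slow=0, fast=0
  step 1: slow=1, fast=2
  step 2: slow=2, fast=4
  step 3: slow=3, fast=6
  step 4: fast 6->7->None, no cycle

Cycle: no


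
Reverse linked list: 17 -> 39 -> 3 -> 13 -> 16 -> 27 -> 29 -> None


Step 1: curr=17, set curr.next=prev(None) | reversed so far: 17
Step 2: curr=39, set curr.next=prev(17) | reversed so far: 39 -> 17
Step 3: curr=3, set curr.next=prev(39) | reversed so far: 3 -> 39 -> 17
Step 4: curr=13, set curr.next=prev(3) | reversed so far: 13 -> 3 -> 39 -> 17
Step 5: curr=16, set curr.next=prev(13) | reversed so far: 16 -> 13 -> 3 -> 39 -> 17
Step 6: curr=27, set curr.next=prev(16) | reversed so far: 27 -> 16 -> 13 -> 3 -> 39 -> 17
Step 7: curr=29, set curr.next=prev(27) | reversed so far: 29 -> 27 -> 16 -> 13 -> 3 -> 39 -> 17

29 -> 27 -> 16 -> 13 -> 3 -> 39 -> 17 -> None


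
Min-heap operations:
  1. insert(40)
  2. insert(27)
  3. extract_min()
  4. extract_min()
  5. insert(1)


insert(40) -> [40]
insert(27) -> [27, 40]
extract_min()->27, [40]
extract_min()->40, []
insert(1) -> [1]

Final heap: [1]


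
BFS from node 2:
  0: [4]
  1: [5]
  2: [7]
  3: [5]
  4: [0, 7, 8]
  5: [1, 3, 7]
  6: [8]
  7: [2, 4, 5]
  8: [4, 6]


Visit 2, enqueue [7]
Visit 7, enqueue [4, 5]
Visit 4, enqueue [0, 8]
Visit 5, enqueue [1, 3]
Visit 0, enqueue []
Visit 8, enqueue [6]
Visit 1, enqueue []
Visit 3, enqueue []
Visit 6, enqueue []

BFS order: [2, 7, 4, 5, 0, 8, 1, 3, 6]


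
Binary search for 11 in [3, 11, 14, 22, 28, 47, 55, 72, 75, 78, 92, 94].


Step 1: lo=0, hi=11, mid=5, val=47
Step 2: lo=0, hi=4, mid=2, val=14
Step 3: lo=0, hi=1, mid=0, val=3
Step 4: lo=1, hi=1, mid=1, val=11

Found at index 1


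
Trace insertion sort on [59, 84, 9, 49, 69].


Initial: [59, 84, 9, 49, 69]
Insert 84: [59, 84, 9, 49, 69]
Insert 9: [9, 59, 84, 49, 69]
Insert 49: [9, 49, 59, 84, 69]
Insert 69: [9, 49, 59, 69, 84]

Sorted: [9, 49, 59, 69, 84]


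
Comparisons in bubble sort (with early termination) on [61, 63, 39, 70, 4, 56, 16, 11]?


Algorithm: bubble sort (with early termination)
Input: [61, 63, 39, 70, 4, 56, 16, 11]
Sorted: [4, 11, 16, 39, 56, 61, 63, 70]

28


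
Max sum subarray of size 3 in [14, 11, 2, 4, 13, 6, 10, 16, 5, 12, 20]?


[0:3]: 27
[1:4]: 17
[2:5]: 19
[3:6]: 23
[4:7]: 29
[5:8]: 32
[6:9]: 31
[7:10]: 33
[8:11]: 37

Max: 37 at [8:11]


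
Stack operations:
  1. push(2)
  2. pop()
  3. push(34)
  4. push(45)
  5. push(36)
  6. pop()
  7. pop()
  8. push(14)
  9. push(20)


push(2) -> [2]
pop()->2, []
push(34) -> [34]
push(45) -> [34, 45]
push(36) -> [34, 45, 36]
pop()->36, [34, 45]
pop()->45, [34]
push(14) -> [34, 14]
push(20) -> [34, 14, 20]

Final stack: [34, 14, 20]


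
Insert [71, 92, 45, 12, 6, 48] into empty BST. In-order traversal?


Insert 71: root
Insert 92: R from 71
Insert 45: L from 71
Insert 12: L from 71 -> L from 45
Insert 6: L from 71 -> L from 45 -> L from 12
Insert 48: L from 71 -> R from 45

In-order: [6, 12, 45, 48, 71, 92]


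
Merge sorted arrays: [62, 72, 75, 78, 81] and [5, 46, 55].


Take 5 from B
Take 46 from B
Take 55 from B

Merged: [5, 46, 55, 62, 72, 75, 78, 81]


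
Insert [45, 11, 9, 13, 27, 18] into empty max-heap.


Insert 45: [45]
Insert 11: [45, 11]
Insert 9: [45, 11, 9]
Insert 13: [45, 13, 9, 11]
Insert 27: [45, 27, 9, 11, 13]
Insert 18: [45, 27, 18, 11, 13, 9]

Final heap: [45, 27, 18, 11, 13, 9]


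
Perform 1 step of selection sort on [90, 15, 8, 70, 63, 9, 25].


Initial: [90, 15, 8, 70, 63, 9, 25]
Step 1: min=8 at 2
  Swap: [8, 15, 90, 70, 63, 9, 25]

After 1 step: [8, 15, 90, 70, 63, 9, 25]


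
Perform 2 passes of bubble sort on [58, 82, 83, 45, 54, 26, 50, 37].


Initial: [58, 82, 83, 45, 54, 26, 50, 37]
Pass 1: [58, 82, 45, 54, 26, 50, 37, 83] (5 swaps)
Pass 2: [58, 45, 54, 26, 50, 37, 82, 83] (5 swaps)

After 2 passes: [58, 45, 54, 26, 50, 37, 82, 83]


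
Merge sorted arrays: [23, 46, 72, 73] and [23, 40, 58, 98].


Take 23 from A
Take 23 from B
Take 40 from B
Take 46 from A
Take 58 from B
Take 72 from A
Take 73 from A

Merged: [23, 23, 40, 46, 58, 72, 73, 98]


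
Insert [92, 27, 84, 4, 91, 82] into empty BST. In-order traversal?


Insert 92: root
Insert 27: L from 92
Insert 84: L from 92 -> R from 27
Insert 4: L from 92 -> L from 27
Insert 91: L from 92 -> R from 27 -> R from 84
Insert 82: L from 92 -> R from 27 -> L from 84

In-order: [4, 27, 82, 84, 91, 92]


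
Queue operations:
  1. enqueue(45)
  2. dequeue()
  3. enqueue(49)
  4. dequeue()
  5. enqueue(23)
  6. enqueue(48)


enqueue(45) -> [45]
dequeue()->45, []
enqueue(49) -> [49]
dequeue()->49, []
enqueue(23) -> [23]
enqueue(48) -> [23, 48]

Final queue: [23, 48]


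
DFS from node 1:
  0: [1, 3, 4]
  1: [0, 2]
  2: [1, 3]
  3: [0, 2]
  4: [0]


Visit 1, push [2, 0]
Visit 0, push [4, 3]
Visit 3, push [2]
Visit 2, push []
Visit 4, push []

DFS order: [1, 0, 3, 2, 4]


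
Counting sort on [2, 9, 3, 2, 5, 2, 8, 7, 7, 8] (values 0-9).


Input: [2, 9, 3, 2, 5, 2, 8, 7, 7, 8]
Counts: [0, 0, 3, 1, 0, 1, 0, 2, 2, 1]

Sorted: [2, 2, 2, 3, 5, 7, 7, 8, 8, 9]


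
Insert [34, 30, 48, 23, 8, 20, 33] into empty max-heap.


Insert 34: [34]
Insert 30: [34, 30]
Insert 48: [48, 30, 34]
Insert 23: [48, 30, 34, 23]
Insert 8: [48, 30, 34, 23, 8]
Insert 20: [48, 30, 34, 23, 8, 20]
Insert 33: [48, 30, 34, 23, 8, 20, 33]

Final heap: [48, 30, 34, 23, 8, 20, 33]


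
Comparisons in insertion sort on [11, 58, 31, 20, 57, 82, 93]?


Algorithm: insertion sort
Input: [11, 58, 31, 20, 57, 82, 93]
Sorted: [11, 20, 31, 57, 58, 82, 93]

10


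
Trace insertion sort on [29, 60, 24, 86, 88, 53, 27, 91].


Initial: [29, 60, 24, 86, 88, 53, 27, 91]
Insert 60: [29, 60, 24, 86, 88, 53, 27, 91]
Insert 24: [24, 29, 60, 86, 88, 53, 27, 91]
Insert 86: [24, 29, 60, 86, 88, 53, 27, 91]
Insert 88: [24, 29, 60, 86, 88, 53, 27, 91]
Insert 53: [24, 29, 53, 60, 86, 88, 27, 91]
Insert 27: [24, 27, 29, 53, 60, 86, 88, 91]
Insert 91: [24, 27, 29, 53, 60, 86, 88, 91]

Sorted: [24, 27, 29, 53, 60, 86, 88, 91]


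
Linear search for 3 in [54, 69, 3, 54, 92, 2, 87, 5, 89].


i=0: 54!=3
i=1: 69!=3
i=2: 3==3 found!

Found at 2, 3 comps


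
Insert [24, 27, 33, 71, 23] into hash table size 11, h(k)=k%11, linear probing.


Insert 24: h=2 -> slot 2
Insert 27: h=5 -> slot 5
Insert 33: h=0 -> slot 0
Insert 71: h=5, 1 probes -> slot 6
Insert 23: h=1 -> slot 1

Table: [33, 23, 24, None, None, 27, 71, None, None, None, None]


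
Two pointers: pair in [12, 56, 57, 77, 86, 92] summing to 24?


lo=0(12)+hi=5(92)=104
lo=0(12)+hi=4(86)=98
lo=0(12)+hi=3(77)=89
lo=0(12)+hi=2(57)=69
lo=0(12)+hi=1(56)=68

No pair found


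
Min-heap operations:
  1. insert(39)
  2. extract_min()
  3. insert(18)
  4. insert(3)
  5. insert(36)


insert(39) -> [39]
extract_min()->39, []
insert(18) -> [18]
insert(3) -> [3, 18]
insert(36) -> [3, 18, 36]

Final heap: [3, 18, 36]


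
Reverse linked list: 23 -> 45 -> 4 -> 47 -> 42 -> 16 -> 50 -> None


Step 1: curr=23, set curr.next=prev(None) | reversed so far: 23
Step 2: curr=45, set curr.next=prev(23) | reversed so far: 45 -> 23
Step 3: curr=4, set curr.next=prev(45) | reversed so far: 4 -> 45 -> 23
Step 4: curr=47, set curr.next=prev(4) | reversed so far: 47 -> 4 -> 45 -> 23
Step 5: curr=42, set curr.next=prev(47) | reversed so far: 42 -> 47 -> 4 -> 45 -> 23
Step 6: curr=16, set curr.next=prev(42) | reversed so far: 16 -> 42 -> 47 -> 4 -> 45 -> 23
Step 7: curr=50, set curr.next=prev(16) | reversed so far: 50 -> 16 -> 42 -> 47 -> 4 -> 45 -> 23

50 -> 16 -> 42 -> 47 -> 4 -> 45 -> 23 -> None


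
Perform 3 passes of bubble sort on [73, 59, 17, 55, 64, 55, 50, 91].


Initial: [73, 59, 17, 55, 64, 55, 50, 91]
Pass 1: [59, 17, 55, 64, 55, 50, 73, 91] (6 swaps)
Pass 2: [17, 55, 59, 55, 50, 64, 73, 91] (4 swaps)
Pass 3: [17, 55, 55, 50, 59, 64, 73, 91] (2 swaps)

After 3 passes: [17, 55, 55, 50, 59, 64, 73, 91]


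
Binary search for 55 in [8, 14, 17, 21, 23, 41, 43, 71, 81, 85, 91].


Step 1: lo=0, hi=10, mid=5, val=41
Step 2: lo=6, hi=10, mid=8, val=81
Step 3: lo=6, hi=7, mid=6, val=43
Step 4: lo=7, hi=7, mid=7, val=71

Not found


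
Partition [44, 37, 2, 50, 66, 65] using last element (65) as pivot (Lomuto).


Pivot: 65
  44 <= 65: advance i (no swap)
  37 <= 65: advance i (no swap)
  2 <= 65: advance i (no swap)
  50 <= 65: advance i (no swap)
Place pivot at 4: [44, 37, 2, 50, 65, 66]

Partitioned: [44, 37, 2, 50, 65, 66]


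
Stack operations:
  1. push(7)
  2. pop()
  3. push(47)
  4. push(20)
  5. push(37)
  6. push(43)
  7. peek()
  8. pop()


push(7) -> [7]
pop()->7, []
push(47) -> [47]
push(20) -> [47, 20]
push(37) -> [47, 20, 37]
push(43) -> [47, 20, 37, 43]
peek()->43
pop()->43, [47, 20, 37]

Final stack: [47, 20, 37]


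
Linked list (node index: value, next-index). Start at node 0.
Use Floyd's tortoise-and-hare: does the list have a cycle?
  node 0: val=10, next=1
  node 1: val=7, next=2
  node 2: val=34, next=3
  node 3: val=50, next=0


Floyd's tortoise (slow, +1) and hare (fast, +2):
  init: slow=0, fast=0
  step 1: slow=1, fast=2
  step 2: slow=2, fast=0
  step 3: slow=3, fast=2
  step 4: slow=0, fast=0
  slow == fast at node 0: cycle detected

Cycle: yes


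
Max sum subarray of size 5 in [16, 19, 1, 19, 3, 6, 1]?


[0:5]: 58
[1:6]: 48
[2:7]: 30

Max: 58 at [0:5]


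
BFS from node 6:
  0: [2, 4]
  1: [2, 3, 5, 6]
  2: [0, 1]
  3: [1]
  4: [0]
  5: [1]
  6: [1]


Visit 6, enqueue [1]
Visit 1, enqueue [2, 3, 5]
Visit 2, enqueue [0]
Visit 3, enqueue []
Visit 5, enqueue []
Visit 0, enqueue [4]
Visit 4, enqueue []

BFS order: [6, 1, 2, 3, 5, 0, 4]


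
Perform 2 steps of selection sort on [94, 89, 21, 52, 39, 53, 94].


Initial: [94, 89, 21, 52, 39, 53, 94]
Step 1: min=21 at 2
  Swap: [21, 89, 94, 52, 39, 53, 94]
Step 2: min=39 at 4
  Swap: [21, 39, 94, 52, 89, 53, 94]

After 2 steps: [21, 39, 94, 52, 89, 53, 94]


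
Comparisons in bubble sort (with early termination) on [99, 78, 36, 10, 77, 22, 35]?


Algorithm: bubble sort (with early termination)
Input: [99, 78, 36, 10, 77, 22, 35]
Sorted: [10, 22, 35, 36, 77, 78, 99]

20


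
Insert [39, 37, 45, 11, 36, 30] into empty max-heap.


Insert 39: [39]
Insert 37: [39, 37]
Insert 45: [45, 37, 39]
Insert 11: [45, 37, 39, 11]
Insert 36: [45, 37, 39, 11, 36]
Insert 30: [45, 37, 39, 11, 36, 30]

Final heap: [45, 37, 39, 11, 36, 30]


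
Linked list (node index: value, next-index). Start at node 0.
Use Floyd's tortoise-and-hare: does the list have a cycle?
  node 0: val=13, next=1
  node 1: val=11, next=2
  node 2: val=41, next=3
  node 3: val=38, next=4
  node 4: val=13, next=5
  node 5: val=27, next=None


Floyd's tortoise (slow, +1) and hare (fast, +2):
  init: slow=0, fast=0
  step 1: slow=1, fast=2
  step 2: slow=2, fast=4
  step 3: fast 4->5->None, no cycle

Cycle: no


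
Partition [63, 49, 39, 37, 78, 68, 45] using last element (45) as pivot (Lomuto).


Pivot: 45
  39 <= 45: swap -> [39, 49, 63, 37, 78, 68, 45]
  37 <= 45: swap -> [39, 37, 63, 49, 78, 68, 45]
Place pivot at 2: [39, 37, 45, 49, 78, 68, 63]

Partitioned: [39, 37, 45, 49, 78, 68, 63]


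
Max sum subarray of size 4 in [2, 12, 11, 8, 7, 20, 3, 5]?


[0:4]: 33
[1:5]: 38
[2:6]: 46
[3:7]: 38
[4:8]: 35

Max: 46 at [2:6]


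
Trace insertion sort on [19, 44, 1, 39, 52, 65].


Initial: [19, 44, 1, 39, 52, 65]
Insert 44: [19, 44, 1, 39, 52, 65]
Insert 1: [1, 19, 44, 39, 52, 65]
Insert 39: [1, 19, 39, 44, 52, 65]
Insert 52: [1, 19, 39, 44, 52, 65]
Insert 65: [1, 19, 39, 44, 52, 65]

Sorted: [1, 19, 39, 44, 52, 65]


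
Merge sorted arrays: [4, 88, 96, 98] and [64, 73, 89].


Take 4 from A
Take 64 from B
Take 73 from B
Take 88 from A
Take 89 from B

Merged: [4, 64, 73, 88, 89, 96, 98]


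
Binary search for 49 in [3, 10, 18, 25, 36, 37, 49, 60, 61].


Step 1: lo=0, hi=8, mid=4, val=36
Step 2: lo=5, hi=8, mid=6, val=49

Found at index 6


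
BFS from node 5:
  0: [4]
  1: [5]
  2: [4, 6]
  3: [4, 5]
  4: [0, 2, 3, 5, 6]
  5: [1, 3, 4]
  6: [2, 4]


Visit 5, enqueue [1, 3, 4]
Visit 1, enqueue []
Visit 3, enqueue []
Visit 4, enqueue [0, 2, 6]
Visit 0, enqueue []
Visit 2, enqueue []
Visit 6, enqueue []

BFS order: [5, 1, 3, 4, 0, 2, 6]


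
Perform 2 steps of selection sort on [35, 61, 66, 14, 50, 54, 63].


Initial: [35, 61, 66, 14, 50, 54, 63]
Step 1: min=14 at 3
  Swap: [14, 61, 66, 35, 50, 54, 63]
Step 2: min=35 at 3
  Swap: [14, 35, 66, 61, 50, 54, 63]

After 2 steps: [14, 35, 66, 61, 50, 54, 63]


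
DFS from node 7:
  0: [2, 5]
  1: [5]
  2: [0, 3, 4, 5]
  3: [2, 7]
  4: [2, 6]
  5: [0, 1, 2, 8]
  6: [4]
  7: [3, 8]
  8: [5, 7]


Visit 7, push [8, 3]
Visit 3, push [2]
Visit 2, push [5, 4, 0]
Visit 0, push [5]
Visit 5, push [8, 1]
Visit 1, push []
Visit 8, push []
Visit 4, push [6]
Visit 6, push []

DFS order: [7, 3, 2, 0, 5, 1, 8, 4, 6]


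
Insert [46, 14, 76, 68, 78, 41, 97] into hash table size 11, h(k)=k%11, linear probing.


Insert 46: h=2 -> slot 2
Insert 14: h=3 -> slot 3
Insert 76: h=10 -> slot 10
Insert 68: h=2, 2 probes -> slot 4
Insert 78: h=1 -> slot 1
Insert 41: h=8 -> slot 8
Insert 97: h=9 -> slot 9

Table: [None, 78, 46, 14, 68, None, None, None, 41, 97, 76]


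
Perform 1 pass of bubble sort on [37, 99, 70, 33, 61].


Initial: [37, 99, 70, 33, 61]
Pass 1: [37, 70, 33, 61, 99] (3 swaps)

After 1 pass: [37, 70, 33, 61, 99]


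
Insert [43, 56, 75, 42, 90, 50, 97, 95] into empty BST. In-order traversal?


Insert 43: root
Insert 56: R from 43
Insert 75: R from 43 -> R from 56
Insert 42: L from 43
Insert 90: R from 43 -> R from 56 -> R from 75
Insert 50: R from 43 -> L from 56
Insert 97: R from 43 -> R from 56 -> R from 75 -> R from 90
Insert 95: R from 43 -> R from 56 -> R from 75 -> R from 90 -> L from 97

In-order: [42, 43, 50, 56, 75, 90, 95, 97]


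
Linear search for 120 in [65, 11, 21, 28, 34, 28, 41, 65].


i=0: 65!=120
i=1: 11!=120
i=2: 21!=120
i=3: 28!=120
i=4: 34!=120
i=5: 28!=120
i=6: 41!=120
i=7: 65!=120

Not found, 8 comps


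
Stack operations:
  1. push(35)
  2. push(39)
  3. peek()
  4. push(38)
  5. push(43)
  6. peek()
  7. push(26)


push(35) -> [35]
push(39) -> [35, 39]
peek()->39
push(38) -> [35, 39, 38]
push(43) -> [35, 39, 38, 43]
peek()->43
push(26) -> [35, 39, 38, 43, 26]

Final stack: [35, 39, 38, 43, 26]


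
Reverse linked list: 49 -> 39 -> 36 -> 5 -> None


Step 1: curr=49, set curr.next=prev(None) | reversed so far: 49
Step 2: curr=39, set curr.next=prev(49) | reversed so far: 39 -> 49
Step 3: curr=36, set curr.next=prev(39) | reversed so far: 36 -> 39 -> 49
Step 4: curr=5, set curr.next=prev(36) | reversed so far: 5 -> 36 -> 39 -> 49

5 -> 36 -> 39 -> 49 -> None


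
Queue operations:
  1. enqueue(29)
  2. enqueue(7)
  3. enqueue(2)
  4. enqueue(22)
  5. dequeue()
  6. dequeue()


enqueue(29) -> [29]
enqueue(7) -> [29, 7]
enqueue(2) -> [29, 7, 2]
enqueue(22) -> [29, 7, 2, 22]
dequeue()->29, [7, 2, 22]
dequeue()->7, [2, 22]

Final queue: [2, 22]


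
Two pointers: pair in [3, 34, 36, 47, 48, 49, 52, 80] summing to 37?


lo=0(3)+hi=7(80)=83
lo=0(3)+hi=6(52)=55
lo=0(3)+hi=5(49)=52
lo=0(3)+hi=4(48)=51
lo=0(3)+hi=3(47)=50
lo=0(3)+hi=2(36)=39
lo=0(3)+hi=1(34)=37

Yes: 3+34=37


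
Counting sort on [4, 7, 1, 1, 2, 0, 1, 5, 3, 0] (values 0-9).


Input: [4, 7, 1, 1, 2, 0, 1, 5, 3, 0]
Counts: [2, 3, 1, 1, 1, 1, 0, 1, 0, 0]

Sorted: [0, 0, 1, 1, 1, 2, 3, 4, 5, 7]


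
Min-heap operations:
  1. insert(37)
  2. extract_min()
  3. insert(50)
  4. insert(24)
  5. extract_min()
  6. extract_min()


insert(37) -> [37]
extract_min()->37, []
insert(50) -> [50]
insert(24) -> [24, 50]
extract_min()->24, [50]
extract_min()->50, []

Final heap: []


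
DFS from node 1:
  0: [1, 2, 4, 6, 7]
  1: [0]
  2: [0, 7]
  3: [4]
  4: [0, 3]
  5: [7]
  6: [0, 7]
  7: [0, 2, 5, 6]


Visit 1, push [0]
Visit 0, push [7, 6, 4, 2]
Visit 2, push [7]
Visit 7, push [6, 5]
Visit 5, push []
Visit 6, push []
Visit 4, push [3]
Visit 3, push []

DFS order: [1, 0, 2, 7, 5, 6, 4, 3]


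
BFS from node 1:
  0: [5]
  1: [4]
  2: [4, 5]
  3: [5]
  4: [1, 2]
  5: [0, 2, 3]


Visit 1, enqueue [4]
Visit 4, enqueue [2]
Visit 2, enqueue [5]
Visit 5, enqueue [0, 3]
Visit 0, enqueue []
Visit 3, enqueue []

BFS order: [1, 4, 2, 5, 0, 3]


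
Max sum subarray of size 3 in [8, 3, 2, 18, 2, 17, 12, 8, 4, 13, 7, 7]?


[0:3]: 13
[1:4]: 23
[2:5]: 22
[3:6]: 37
[4:7]: 31
[5:8]: 37
[6:9]: 24
[7:10]: 25
[8:11]: 24
[9:12]: 27

Max: 37 at [3:6]


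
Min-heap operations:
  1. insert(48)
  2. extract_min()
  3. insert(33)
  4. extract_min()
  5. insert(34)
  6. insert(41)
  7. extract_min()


insert(48) -> [48]
extract_min()->48, []
insert(33) -> [33]
extract_min()->33, []
insert(34) -> [34]
insert(41) -> [34, 41]
extract_min()->34, [41]

Final heap: [41]


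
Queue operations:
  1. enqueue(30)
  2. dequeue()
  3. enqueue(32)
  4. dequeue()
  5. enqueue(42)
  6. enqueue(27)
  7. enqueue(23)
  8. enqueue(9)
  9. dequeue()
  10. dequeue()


enqueue(30) -> [30]
dequeue()->30, []
enqueue(32) -> [32]
dequeue()->32, []
enqueue(42) -> [42]
enqueue(27) -> [42, 27]
enqueue(23) -> [42, 27, 23]
enqueue(9) -> [42, 27, 23, 9]
dequeue()->42, [27, 23, 9]
dequeue()->27, [23, 9]

Final queue: [23, 9]


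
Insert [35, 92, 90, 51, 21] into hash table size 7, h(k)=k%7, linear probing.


Insert 35: h=0 -> slot 0
Insert 92: h=1 -> slot 1
Insert 90: h=6 -> slot 6
Insert 51: h=2 -> slot 2
Insert 21: h=0, 3 probes -> slot 3

Table: [35, 92, 51, 21, None, None, 90]


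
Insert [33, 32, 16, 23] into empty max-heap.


Insert 33: [33]
Insert 32: [33, 32]
Insert 16: [33, 32, 16]
Insert 23: [33, 32, 16, 23]

Final heap: [33, 32, 16, 23]


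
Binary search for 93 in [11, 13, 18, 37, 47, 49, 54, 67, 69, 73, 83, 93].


Step 1: lo=0, hi=11, mid=5, val=49
Step 2: lo=6, hi=11, mid=8, val=69
Step 3: lo=9, hi=11, mid=10, val=83
Step 4: lo=11, hi=11, mid=11, val=93

Found at index 11


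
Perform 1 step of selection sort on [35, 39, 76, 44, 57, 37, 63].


Initial: [35, 39, 76, 44, 57, 37, 63]
Step 1: min=35 at 0
  Swap: [35, 39, 76, 44, 57, 37, 63]

After 1 step: [35, 39, 76, 44, 57, 37, 63]


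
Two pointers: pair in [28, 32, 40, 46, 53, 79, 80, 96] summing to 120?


lo=0(28)+hi=7(96)=124
lo=0(28)+hi=6(80)=108
lo=1(32)+hi=6(80)=112
lo=2(40)+hi=6(80)=120

Yes: 40+80=120


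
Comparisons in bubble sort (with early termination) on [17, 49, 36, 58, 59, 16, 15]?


Algorithm: bubble sort (with early termination)
Input: [17, 49, 36, 58, 59, 16, 15]
Sorted: [15, 16, 17, 36, 49, 58, 59]

21


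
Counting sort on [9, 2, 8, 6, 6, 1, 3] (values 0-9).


Input: [9, 2, 8, 6, 6, 1, 3]
Counts: [0, 1, 1, 1, 0, 0, 2, 0, 1, 1]

Sorted: [1, 2, 3, 6, 6, 8, 9]


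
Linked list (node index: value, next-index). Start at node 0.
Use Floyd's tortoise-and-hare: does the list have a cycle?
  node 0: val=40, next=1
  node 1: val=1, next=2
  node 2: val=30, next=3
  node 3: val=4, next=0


Floyd's tortoise (slow, +1) and hare (fast, +2):
  init: slow=0, fast=0
  step 1: slow=1, fast=2
  step 2: slow=2, fast=0
  step 3: slow=3, fast=2
  step 4: slow=0, fast=0
  slow == fast at node 0: cycle detected

Cycle: yes


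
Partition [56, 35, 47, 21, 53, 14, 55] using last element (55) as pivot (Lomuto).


Pivot: 55
  35 <= 55: swap -> [35, 56, 47, 21, 53, 14, 55]
  47 <= 55: swap -> [35, 47, 56, 21, 53, 14, 55]
  21 <= 55: swap -> [35, 47, 21, 56, 53, 14, 55]
  53 <= 55: swap -> [35, 47, 21, 53, 56, 14, 55]
  14 <= 55: swap -> [35, 47, 21, 53, 14, 56, 55]
Place pivot at 5: [35, 47, 21, 53, 14, 55, 56]

Partitioned: [35, 47, 21, 53, 14, 55, 56]


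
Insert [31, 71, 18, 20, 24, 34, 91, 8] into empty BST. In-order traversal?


Insert 31: root
Insert 71: R from 31
Insert 18: L from 31
Insert 20: L from 31 -> R from 18
Insert 24: L from 31 -> R from 18 -> R from 20
Insert 34: R from 31 -> L from 71
Insert 91: R from 31 -> R from 71
Insert 8: L from 31 -> L from 18

In-order: [8, 18, 20, 24, 31, 34, 71, 91]


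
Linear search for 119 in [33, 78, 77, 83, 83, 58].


i=0: 33!=119
i=1: 78!=119
i=2: 77!=119
i=3: 83!=119
i=4: 83!=119
i=5: 58!=119

Not found, 6 comps


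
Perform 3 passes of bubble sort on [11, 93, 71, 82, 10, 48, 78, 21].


Initial: [11, 93, 71, 82, 10, 48, 78, 21]
Pass 1: [11, 71, 82, 10, 48, 78, 21, 93] (6 swaps)
Pass 2: [11, 71, 10, 48, 78, 21, 82, 93] (4 swaps)
Pass 3: [11, 10, 48, 71, 21, 78, 82, 93] (3 swaps)

After 3 passes: [11, 10, 48, 71, 21, 78, 82, 93]


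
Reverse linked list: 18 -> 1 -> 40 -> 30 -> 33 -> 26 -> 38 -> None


Step 1: curr=18, set curr.next=prev(None) | reversed so far: 18
Step 2: curr=1, set curr.next=prev(18) | reversed so far: 1 -> 18
Step 3: curr=40, set curr.next=prev(1) | reversed so far: 40 -> 1 -> 18
Step 4: curr=30, set curr.next=prev(40) | reversed so far: 30 -> 40 -> 1 -> 18
Step 5: curr=33, set curr.next=prev(30) | reversed so far: 33 -> 30 -> 40 -> 1 -> 18
Step 6: curr=26, set curr.next=prev(33) | reversed so far: 26 -> 33 -> 30 -> 40 -> 1 -> 18
Step 7: curr=38, set curr.next=prev(26) | reversed so far: 38 -> 26 -> 33 -> 30 -> 40 -> 1 -> 18

38 -> 26 -> 33 -> 30 -> 40 -> 1 -> 18 -> None


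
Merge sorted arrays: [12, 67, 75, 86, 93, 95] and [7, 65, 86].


Take 7 from B
Take 12 from A
Take 65 from B
Take 67 from A
Take 75 from A
Take 86 from A
Take 86 from B

Merged: [7, 12, 65, 67, 75, 86, 86, 93, 95]


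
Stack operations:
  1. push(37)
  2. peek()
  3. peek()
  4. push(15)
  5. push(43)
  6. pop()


push(37) -> [37]
peek()->37
peek()->37
push(15) -> [37, 15]
push(43) -> [37, 15, 43]
pop()->43, [37, 15]

Final stack: [37, 15]


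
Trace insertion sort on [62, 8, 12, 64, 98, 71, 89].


Initial: [62, 8, 12, 64, 98, 71, 89]
Insert 8: [8, 62, 12, 64, 98, 71, 89]
Insert 12: [8, 12, 62, 64, 98, 71, 89]
Insert 64: [8, 12, 62, 64, 98, 71, 89]
Insert 98: [8, 12, 62, 64, 98, 71, 89]
Insert 71: [8, 12, 62, 64, 71, 98, 89]
Insert 89: [8, 12, 62, 64, 71, 89, 98]

Sorted: [8, 12, 62, 64, 71, 89, 98]


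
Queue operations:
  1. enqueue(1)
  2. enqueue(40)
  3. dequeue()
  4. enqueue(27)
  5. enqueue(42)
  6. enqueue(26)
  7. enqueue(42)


enqueue(1) -> [1]
enqueue(40) -> [1, 40]
dequeue()->1, [40]
enqueue(27) -> [40, 27]
enqueue(42) -> [40, 27, 42]
enqueue(26) -> [40, 27, 42, 26]
enqueue(42) -> [40, 27, 42, 26, 42]

Final queue: [40, 27, 42, 26, 42]


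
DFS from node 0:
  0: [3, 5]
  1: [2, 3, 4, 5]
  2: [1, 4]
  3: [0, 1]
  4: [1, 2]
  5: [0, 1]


Visit 0, push [5, 3]
Visit 3, push [1]
Visit 1, push [5, 4, 2]
Visit 2, push [4]
Visit 4, push []
Visit 5, push []

DFS order: [0, 3, 1, 2, 4, 5]


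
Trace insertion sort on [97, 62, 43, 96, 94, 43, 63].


Initial: [97, 62, 43, 96, 94, 43, 63]
Insert 62: [62, 97, 43, 96, 94, 43, 63]
Insert 43: [43, 62, 97, 96, 94, 43, 63]
Insert 96: [43, 62, 96, 97, 94, 43, 63]
Insert 94: [43, 62, 94, 96, 97, 43, 63]
Insert 43: [43, 43, 62, 94, 96, 97, 63]
Insert 63: [43, 43, 62, 63, 94, 96, 97]

Sorted: [43, 43, 62, 63, 94, 96, 97]


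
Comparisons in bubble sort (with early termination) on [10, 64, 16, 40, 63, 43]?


Algorithm: bubble sort (with early termination)
Input: [10, 64, 16, 40, 63, 43]
Sorted: [10, 16, 40, 43, 63, 64]

12


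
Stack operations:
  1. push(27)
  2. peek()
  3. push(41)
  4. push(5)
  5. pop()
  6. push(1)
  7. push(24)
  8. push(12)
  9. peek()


push(27) -> [27]
peek()->27
push(41) -> [27, 41]
push(5) -> [27, 41, 5]
pop()->5, [27, 41]
push(1) -> [27, 41, 1]
push(24) -> [27, 41, 1, 24]
push(12) -> [27, 41, 1, 24, 12]
peek()->12

Final stack: [27, 41, 1, 24, 12]


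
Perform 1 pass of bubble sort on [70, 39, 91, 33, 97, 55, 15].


Initial: [70, 39, 91, 33, 97, 55, 15]
Pass 1: [39, 70, 33, 91, 55, 15, 97] (4 swaps)

After 1 pass: [39, 70, 33, 91, 55, 15, 97]


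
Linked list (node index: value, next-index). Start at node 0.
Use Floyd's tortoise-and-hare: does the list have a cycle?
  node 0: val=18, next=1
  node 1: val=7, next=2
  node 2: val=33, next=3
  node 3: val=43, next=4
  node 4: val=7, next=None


Floyd's tortoise (slow, +1) and hare (fast, +2):
  init: slow=0, fast=0
  step 1: slow=1, fast=2
  step 2: slow=2, fast=4
  step 3: fast -> None, no cycle

Cycle: no


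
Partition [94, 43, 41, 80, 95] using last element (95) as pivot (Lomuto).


Pivot: 95
  94 <= 95: advance i (no swap)
  43 <= 95: advance i (no swap)
  41 <= 95: advance i (no swap)
  80 <= 95: advance i (no swap)
Place pivot at 4: [94, 43, 41, 80, 95]

Partitioned: [94, 43, 41, 80, 95]


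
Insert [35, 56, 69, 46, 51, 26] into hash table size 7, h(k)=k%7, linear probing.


Insert 35: h=0 -> slot 0
Insert 56: h=0, 1 probes -> slot 1
Insert 69: h=6 -> slot 6
Insert 46: h=4 -> slot 4
Insert 51: h=2 -> slot 2
Insert 26: h=5 -> slot 5

Table: [35, 56, 51, None, 46, 26, 69]


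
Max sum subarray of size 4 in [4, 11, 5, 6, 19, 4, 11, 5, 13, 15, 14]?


[0:4]: 26
[1:5]: 41
[2:6]: 34
[3:7]: 40
[4:8]: 39
[5:9]: 33
[6:10]: 44
[7:11]: 47

Max: 47 at [7:11]


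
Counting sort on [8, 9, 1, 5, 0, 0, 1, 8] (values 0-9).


Input: [8, 9, 1, 5, 0, 0, 1, 8]
Counts: [2, 2, 0, 0, 0, 1, 0, 0, 2, 1]

Sorted: [0, 0, 1, 1, 5, 8, 8, 9]


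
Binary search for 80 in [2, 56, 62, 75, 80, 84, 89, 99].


Step 1: lo=0, hi=7, mid=3, val=75
Step 2: lo=4, hi=7, mid=5, val=84
Step 3: lo=4, hi=4, mid=4, val=80

Found at index 4


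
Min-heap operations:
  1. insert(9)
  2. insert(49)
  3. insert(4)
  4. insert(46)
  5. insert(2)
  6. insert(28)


insert(9) -> [9]
insert(49) -> [9, 49]
insert(4) -> [4, 49, 9]
insert(46) -> [4, 46, 9, 49]
insert(2) -> [2, 4, 9, 49, 46]
insert(28) -> [2, 4, 9, 49, 46, 28]

Final heap: [2, 4, 9, 49, 46, 28]


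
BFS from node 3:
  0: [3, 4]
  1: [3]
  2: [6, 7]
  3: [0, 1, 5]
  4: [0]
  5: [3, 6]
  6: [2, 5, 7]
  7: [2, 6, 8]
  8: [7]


Visit 3, enqueue [0, 1, 5]
Visit 0, enqueue [4]
Visit 1, enqueue []
Visit 5, enqueue [6]
Visit 4, enqueue []
Visit 6, enqueue [2, 7]
Visit 2, enqueue []
Visit 7, enqueue [8]
Visit 8, enqueue []

BFS order: [3, 0, 1, 5, 4, 6, 2, 7, 8]


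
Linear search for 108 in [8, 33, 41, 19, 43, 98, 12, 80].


i=0: 8!=108
i=1: 33!=108
i=2: 41!=108
i=3: 19!=108
i=4: 43!=108
i=5: 98!=108
i=6: 12!=108
i=7: 80!=108

Not found, 8 comps


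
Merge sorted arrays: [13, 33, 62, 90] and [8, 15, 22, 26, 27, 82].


Take 8 from B
Take 13 from A
Take 15 from B
Take 22 from B
Take 26 from B
Take 27 from B
Take 33 from A
Take 62 from A
Take 82 from B

Merged: [8, 13, 15, 22, 26, 27, 33, 62, 82, 90]


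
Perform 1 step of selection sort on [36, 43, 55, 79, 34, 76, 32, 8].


Initial: [36, 43, 55, 79, 34, 76, 32, 8]
Step 1: min=8 at 7
  Swap: [8, 43, 55, 79, 34, 76, 32, 36]

After 1 step: [8, 43, 55, 79, 34, 76, 32, 36]


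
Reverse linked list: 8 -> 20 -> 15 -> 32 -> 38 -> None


Step 1: curr=8, set curr.next=prev(None) | reversed so far: 8
Step 2: curr=20, set curr.next=prev(8) | reversed so far: 20 -> 8
Step 3: curr=15, set curr.next=prev(20) | reversed so far: 15 -> 20 -> 8
Step 4: curr=32, set curr.next=prev(15) | reversed so far: 32 -> 15 -> 20 -> 8
Step 5: curr=38, set curr.next=prev(32) | reversed so far: 38 -> 32 -> 15 -> 20 -> 8

38 -> 32 -> 15 -> 20 -> 8 -> None


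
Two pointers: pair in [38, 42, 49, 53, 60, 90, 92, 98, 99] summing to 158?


lo=0(38)+hi=8(99)=137
lo=1(42)+hi=8(99)=141
lo=2(49)+hi=8(99)=148
lo=3(53)+hi=8(99)=152
lo=4(60)+hi=8(99)=159
lo=4(60)+hi=7(98)=158

Yes: 60+98=158


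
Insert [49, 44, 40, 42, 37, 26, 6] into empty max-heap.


Insert 49: [49]
Insert 44: [49, 44]
Insert 40: [49, 44, 40]
Insert 42: [49, 44, 40, 42]
Insert 37: [49, 44, 40, 42, 37]
Insert 26: [49, 44, 40, 42, 37, 26]
Insert 6: [49, 44, 40, 42, 37, 26, 6]

Final heap: [49, 44, 40, 42, 37, 26, 6]


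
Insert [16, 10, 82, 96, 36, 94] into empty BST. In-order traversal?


Insert 16: root
Insert 10: L from 16
Insert 82: R from 16
Insert 96: R from 16 -> R from 82
Insert 36: R from 16 -> L from 82
Insert 94: R from 16 -> R from 82 -> L from 96

In-order: [10, 16, 36, 82, 94, 96]


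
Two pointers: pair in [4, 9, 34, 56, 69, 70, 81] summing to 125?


lo=0(4)+hi=6(81)=85
lo=1(9)+hi=6(81)=90
lo=2(34)+hi=6(81)=115
lo=3(56)+hi=6(81)=137
lo=3(56)+hi=5(70)=126
lo=3(56)+hi=4(69)=125

Yes: 56+69=125


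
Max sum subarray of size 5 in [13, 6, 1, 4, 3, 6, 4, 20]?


[0:5]: 27
[1:6]: 20
[2:7]: 18
[3:8]: 37

Max: 37 at [3:8]


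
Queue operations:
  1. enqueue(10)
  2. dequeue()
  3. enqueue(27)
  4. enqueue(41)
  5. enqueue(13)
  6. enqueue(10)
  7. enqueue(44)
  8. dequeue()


enqueue(10) -> [10]
dequeue()->10, []
enqueue(27) -> [27]
enqueue(41) -> [27, 41]
enqueue(13) -> [27, 41, 13]
enqueue(10) -> [27, 41, 13, 10]
enqueue(44) -> [27, 41, 13, 10, 44]
dequeue()->27, [41, 13, 10, 44]

Final queue: [41, 13, 10, 44]


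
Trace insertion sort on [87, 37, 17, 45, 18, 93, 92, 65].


Initial: [87, 37, 17, 45, 18, 93, 92, 65]
Insert 37: [37, 87, 17, 45, 18, 93, 92, 65]
Insert 17: [17, 37, 87, 45, 18, 93, 92, 65]
Insert 45: [17, 37, 45, 87, 18, 93, 92, 65]
Insert 18: [17, 18, 37, 45, 87, 93, 92, 65]
Insert 93: [17, 18, 37, 45, 87, 93, 92, 65]
Insert 92: [17, 18, 37, 45, 87, 92, 93, 65]
Insert 65: [17, 18, 37, 45, 65, 87, 92, 93]

Sorted: [17, 18, 37, 45, 65, 87, 92, 93]


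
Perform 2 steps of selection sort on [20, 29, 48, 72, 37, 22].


Initial: [20, 29, 48, 72, 37, 22]
Step 1: min=20 at 0
  Swap: [20, 29, 48, 72, 37, 22]
Step 2: min=22 at 5
  Swap: [20, 22, 48, 72, 37, 29]

After 2 steps: [20, 22, 48, 72, 37, 29]


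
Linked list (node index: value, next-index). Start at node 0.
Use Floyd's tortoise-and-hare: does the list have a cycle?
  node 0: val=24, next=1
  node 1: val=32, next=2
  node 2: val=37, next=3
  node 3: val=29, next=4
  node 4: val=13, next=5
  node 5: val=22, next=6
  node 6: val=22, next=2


Floyd's tortoise (slow, +1) and hare (fast, +2):
  init: slow=0, fast=0
  step 1: slow=1, fast=2
  step 2: slow=2, fast=4
  step 3: slow=3, fast=6
  step 4: slow=4, fast=3
  step 5: slow=5, fast=5
  slow == fast at node 5: cycle detected

Cycle: yes


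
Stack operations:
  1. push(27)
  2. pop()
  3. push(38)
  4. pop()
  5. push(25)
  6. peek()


push(27) -> [27]
pop()->27, []
push(38) -> [38]
pop()->38, []
push(25) -> [25]
peek()->25

Final stack: [25]


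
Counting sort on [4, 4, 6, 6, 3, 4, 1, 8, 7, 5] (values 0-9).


Input: [4, 4, 6, 6, 3, 4, 1, 8, 7, 5]
Counts: [0, 1, 0, 1, 3, 1, 2, 1, 1, 0]

Sorted: [1, 3, 4, 4, 4, 5, 6, 6, 7, 8]


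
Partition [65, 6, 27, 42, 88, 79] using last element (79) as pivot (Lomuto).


Pivot: 79
  65 <= 79: advance i (no swap)
  6 <= 79: advance i (no swap)
  27 <= 79: advance i (no swap)
  42 <= 79: advance i (no swap)
Place pivot at 4: [65, 6, 27, 42, 79, 88]

Partitioned: [65, 6, 27, 42, 79, 88]


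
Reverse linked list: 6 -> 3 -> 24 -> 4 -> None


Step 1: curr=6, set curr.next=prev(None) | reversed so far: 6
Step 2: curr=3, set curr.next=prev(6) | reversed so far: 3 -> 6
Step 3: curr=24, set curr.next=prev(3) | reversed so far: 24 -> 3 -> 6
Step 4: curr=4, set curr.next=prev(24) | reversed so far: 4 -> 24 -> 3 -> 6

4 -> 24 -> 3 -> 6 -> None


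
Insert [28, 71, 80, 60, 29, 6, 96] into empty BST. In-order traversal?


Insert 28: root
Insert 71: R from 28
Insert 80: R from 28 -> R from 71
Insert 60: R from 28 -> L from 71
Insert 29: R from 28 -> L from 71 -> L from 60
Insert 6: L from 28
Insert 96: R from 28 -> R from 71 -> R from 80

In-order: [6, 28, 29, 60, 71, 80, 96]


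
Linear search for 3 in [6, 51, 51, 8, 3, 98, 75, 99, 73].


i=0: 6!=3
i=1: 51!=3
i=2: 51!=3
i=3: 8!=3
i=4: 3==3 found!

Found at 4, 5 comps


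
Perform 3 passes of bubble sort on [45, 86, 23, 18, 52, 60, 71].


Initial: [45, 86, 23, 18, 52, 60, 71]
Pass 1: [45, 23, 18, 52, 60, 71, 86] (5 swaps)
Pass 2: [23, 18, 45, 52, 60, 71, 86] (2 swaps)
Pass 3: [18, 23, 45, 52, 60, 71, 86] (1 swaps)

After 3 passes: [18, 23, 45, 52, 60, 71, 86]


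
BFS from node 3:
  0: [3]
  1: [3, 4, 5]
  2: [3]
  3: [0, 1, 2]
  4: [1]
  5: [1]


Visit 3, enqueue [0, 1, 2]
Visit 0, enqueue []
Visit 1, enqueue [4, 5]
Visit 2, enqueue []
Visit 4, enqueue []
Visit 5, enqueue []

BFS order: [3, 0, 1, 2, 4, 5]


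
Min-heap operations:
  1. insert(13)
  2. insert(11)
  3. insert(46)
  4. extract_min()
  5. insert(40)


insert(13) -> [13]
insert(11) -> [11, 13]
insert(46) -> [11, 13, 46]
extract_min()->11, [13, 46]
insert(40) -> [13, 46, 40]

Final heap: [13, 46, 40]


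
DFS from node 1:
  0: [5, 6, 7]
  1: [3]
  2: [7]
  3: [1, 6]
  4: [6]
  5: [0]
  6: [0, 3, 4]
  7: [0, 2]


Visit 1, push [3]
Visit 3, push [6]
Visit 6, push [4, 0]
Visit 0, push [7, 5]
Visit 5, push []
Visit 7, push [2]
Visit 2, push []
Visit 4, push []

DFS order: [1, 3, 6, 0, 5, 7, 2, 4]


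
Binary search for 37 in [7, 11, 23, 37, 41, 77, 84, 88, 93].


Step 1: lo=0, hi=8, mid=4, val=41
Step 2: lo=0, hi=3, mid=1, val=11
Step 3: lo=2, hi=3, mid=2, val=23
Step 4: lo=3, hi=3, mid=3, val=37

Found at index 3


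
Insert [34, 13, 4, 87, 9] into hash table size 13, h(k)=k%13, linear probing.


Insert 34: h=8 -> slot 8
Insert 13: h=0 -> slot 0
Insert 4: h=4 -> slot 4
Insert 87: h=9 -> slot 9
Insert 9: h=9, 1 probes -> slot 10

Table: [13, None, None, None, 4, None, None, None, 34, 87, 9, None, None]


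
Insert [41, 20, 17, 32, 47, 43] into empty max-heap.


Insert 41: [41]
Insert 20: [41, 20]
Insert 17: [41, 20, 17]
Insert 32: [41, 32, 17, 20]
Insert 47: [47, 41, 17, 20, 32]
Insert 43: [47, 41, 43, 20, 32, 17]

Final heap: [47, 41, 43, 20, 32, 17]


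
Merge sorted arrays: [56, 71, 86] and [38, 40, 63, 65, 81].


Take 38 from B
Take 40 from B
Take 56 from A
Take 63 from B
Take 65 from B
Take 71 from A
Take 81 from B

Merged: [38, 40, 56, 63, 65, 71, 81, 86]


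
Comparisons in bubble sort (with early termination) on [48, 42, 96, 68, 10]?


Algorithm: bubble sort (with early termination)
Input: [48, 42, 96, 68, 10]
Sorted: [10, 42, 48, 68, 96]

10


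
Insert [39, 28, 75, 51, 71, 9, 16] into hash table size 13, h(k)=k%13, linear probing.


Insert 39: h=0 -> slot 0
Insert 28: h=2 -> slot 2
Insert 75: h=10 -> slot 10
Insert 51: h=12 -> slot 12
Insert 71: h=6 -> slot 6
Insert 9: h=9 -> slot 9
Insert 16: h=3 -> slot 3

Table: [39, None, 28, 16, None, None, 71, None, None, 9, 75, None, 51]


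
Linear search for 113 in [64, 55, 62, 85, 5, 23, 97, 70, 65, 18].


i=0: 64!=113
i=1: 55!=113
i=2: 62!=113
i=3: 85!=113
i=4: 5!=113
i=5: 23!=113
i=6: 97!=113
i=7: 70!=113
i=8: 65!=113
i=9: 18!=113

Not found, 10 comps


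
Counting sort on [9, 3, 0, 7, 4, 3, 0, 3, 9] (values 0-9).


Input: [9, 3, 0, 7, 4, 3, 0, 3, 9]
Counts: [2, 0, 0, 3, 1, 0, 0, 1, 0, 2]

Sorted: [0, 0, 3, 3, 3, 4, 7, 9, 9]


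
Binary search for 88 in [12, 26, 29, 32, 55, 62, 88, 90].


Step 1: lo=0, hi=7, mid=3, val=32
Step 2: lo=4, hi=7, mid=5, val=62
Step 3: lo=6, hi=7, mid=6, val=88

Found at index 6


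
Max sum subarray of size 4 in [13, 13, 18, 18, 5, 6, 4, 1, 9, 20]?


[0:4]: 62
[1:5]: 54
[2:6]: 47
[3:7]: 33
[4:8]: 16
[5:9]: 20
[6:10]: 34

Max: 62 at [0:4]


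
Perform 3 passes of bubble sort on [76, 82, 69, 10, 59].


Initial: [76, 82, 69, 10, 59]
Pass 1: [76, 69, 10, 59, 82] (3 swaps)
Pass 2: [69, 10, 59, 76, 82] (3 swaps)
Pass 3: [10, 59, 69, 76, 82] (2 swaps)

After 3 passes: [10, 59, 69, 76, 82]


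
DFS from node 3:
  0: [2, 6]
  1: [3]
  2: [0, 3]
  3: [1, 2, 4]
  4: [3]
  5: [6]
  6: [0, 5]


Visit 3, push [4, 2, 1]
Visit 1, push []
Visit 2, push [0]
Visit 0, push [6]
Visit 6, push [5]
Visit 5, push []
Visit 4, push []

DFS order: [3, 1, 2, 0, 6, 5, 4]


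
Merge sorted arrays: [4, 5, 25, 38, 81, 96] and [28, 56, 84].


Take 4 from A
Take 5 from A
Take 25 from A
Take 28 from B
Take 38 from A
Take 56 from B
Take 81 from A
Take 84 from B

Merged: [4, 5, 25, 28, 38, 56, 81, 84, 96]


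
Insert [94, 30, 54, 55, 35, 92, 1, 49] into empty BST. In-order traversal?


Insert 94: root
Insert 30: L from 94
Insert 54: L from 94 -> R from 30
Insert 55: L from 94 -> R from 30 -> R from 54
Insert 35: L from 94 -> R from 30 -> L from 54
Insert 92: L from 94 -> R from 30 -> R from 54 -> R from 55
Insert 1: L from 94 -> L from 30
Insert 49: L from 94 -> R from 30 -> L from 54 -> R from 35

In-order: [1, 30, 35, 49, 54, 55, 92, 94]


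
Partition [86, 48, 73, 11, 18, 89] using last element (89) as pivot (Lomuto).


Pivot: 89
  86 <= 89: advance i (no swap)
  48 <= 89: advance i (no swap)
  73 <= 89: advance i (no swap)
  11 <= 89: advance i (no swap)
  18 <= 89: advance i (no swap)
Place pivot at 5: [86, 48, 73, 11, 18, 89]

Partitioned: [86, 48, 73, 11, 18, 89]


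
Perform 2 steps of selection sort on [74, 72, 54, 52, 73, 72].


Initial: [74, 72, 54, 52, 73, 72]
Step 1: min=52 at 3
  Swap: [52, 72, 54, 74, 73, 72]
Step 2: min=54 at 2
  Swap: [52, 54, 72, 74, 73, 72]

After 2 steps: [52, 54, 72, 74, 73, 72]


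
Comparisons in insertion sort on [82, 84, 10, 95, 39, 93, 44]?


Algorithm: insertion sort
Input: [82, 84, 10, 95, 39, 93, 44]
Sorted: [10, 39, 44, 82, 84, 93, 95]

15


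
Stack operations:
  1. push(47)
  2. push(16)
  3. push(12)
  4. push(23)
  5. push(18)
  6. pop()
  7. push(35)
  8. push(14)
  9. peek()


push(47) -> [47]
push(16) -> [47, 16]
push(12) -> [47, 16, 12]
push(23) -> [47, 16, 12, 23]
push(18) -> [47, 16, 12, 23, 18]
pop()->18, [47, 16, 12, 23]
push(35) -> [47, 16, 12, 23, 35]
push(14) -> [47, 16, 12, 23, 35, 14]
peek()->14

Final stack: [47, 16, 12, 23, 35, 14]


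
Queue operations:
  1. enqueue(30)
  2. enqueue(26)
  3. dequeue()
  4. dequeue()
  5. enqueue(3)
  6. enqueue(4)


enqueue(30) -> [30]
enqueue(26) -> [30, 26]
dequeue()->30, [26]
dequeue()->26, []
enqueue(3) -> [3]
enqueue(4) -> [3, 4]

Final queue: [3, 4]


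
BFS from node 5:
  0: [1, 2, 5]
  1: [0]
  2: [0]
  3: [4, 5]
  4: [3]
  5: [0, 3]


Visit 5, enqueue [0, 3]
Visit 0, enqueue [1, 2]
Visit 3, enqueue [4]
Visit 1, enqueue []
Visit 2, enqueue []
Visit 4, enqueue []

BFS order: [5, 0, 3, 1, 2, 4]


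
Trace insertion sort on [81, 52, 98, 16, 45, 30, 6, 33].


Initial: [81, 52, 98, 16, 45, 30, 6, 33]
Insert 52: [52, 81, 98, 16, 45, 30, 6, 33]
Insert 98: [52, 81, 98, 16, 45, 30, 6, 33]
Insert 16: [16, 52, 81, 98, 45, 30, 6, 33]
Insert 45: [16, 45, 52, 81, 98, 30, 6, 33]
Insert 30: [16, 30, 45, 52, 81, 98, 6, 33]
Insert 6: [6, 16, 30, 45, 52, 81, 98, 33]
Insert 33: [6, 16, 30, 33, 45, 52, 81, 98]

Sorted: [6, 16, 30, 33, 45, 52, 81, 98]
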